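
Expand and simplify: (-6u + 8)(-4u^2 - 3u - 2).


Distribute each term of the first polynomial:
  (-6u)(-4u^2 - 3u - 2) = 24u^3 + 18u^2 + 12u
  (8)(-4u^2 - 3u - 2) = -32u^2 - 24u - 16
Sum: 24u^3 - 14u^2 - 12u - 16


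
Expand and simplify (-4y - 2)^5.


Expand (-4y - 2)^5 by repeated multiplication:
  (-4y - 2)^2 = 16y^2 + 16y + 4
  (-4y - 2)^3 = -64y^3 - 96y^2 - 48y - 8
  (-4y - 2)^4 = 256y^4 + 512y^3 + 384y^2 + 128y + 16
= -1024y^5 - 2560y^4 - 2560y^3 - 1280y^2 - 320y - 32


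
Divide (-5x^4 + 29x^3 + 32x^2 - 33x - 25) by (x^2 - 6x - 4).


(-5x^4 + 29x^3 + 32x^2 - 33x - 25) / (x^2 - 6x - 4)
Step 1: -5x^2 * (x^2 - 6x - 4) = -5x^4 + 30x^3 + 20x^2; subtract.
Step 2: -x * (x^2 - 6x - 4) = -x^3 + 6x^2 + 4x; subtract.
Step 3: 6 * (x^2 - 6x - 4) = 6x^2 - 36x - 24; subtract.
Quotient: -5x^2 - x + 6, Remainder: -x - 1


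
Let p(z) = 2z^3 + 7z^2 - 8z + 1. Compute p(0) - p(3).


p(0) = 1
p(3) = 94
p(0) - p(3) = 1 - 94 = -93


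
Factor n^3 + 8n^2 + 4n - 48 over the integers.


Try integer roots (divisors of -48). n=-4: p(-4)=0.
Divide out (n + 4): quotient is n^2 + 4n - 12.
Factor the quadratic: (n + 6)(n - 2)
Result: (n + 4)(n + 6)(n - 2)


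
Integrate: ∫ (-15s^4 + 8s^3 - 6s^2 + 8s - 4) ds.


Reverse power rule on each term:
  ∫ -15s^4 ds = -3s^5
  ∫ 8s^3 ds = 2s^4
  ∫ -6s^2 ds = -2s^3
  ∫ 8s ds = 4s^2
  ∫ -4 ds = -4s
F(s) = -3s^5 + 2s^4 - 2s^3 + 4s^2 - 4s + C


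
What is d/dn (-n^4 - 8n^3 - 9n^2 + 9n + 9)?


Apply the power rule term by term:
  d/dn(-n^4) = -4n^3
  d/dn(-8n^3) = -24n^2
  d/dn(-9n^2) = -18n
  d/dn(9n) = 9
  d/dn(9) = 0
p'(n) = -4n^3 - 24n^2 - 18n + 9


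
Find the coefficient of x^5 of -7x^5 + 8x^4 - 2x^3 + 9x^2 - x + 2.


Read off the coefficient of x^5: -7


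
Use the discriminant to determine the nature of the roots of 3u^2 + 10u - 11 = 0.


D = b^2 - 4ac = (10)^2 - 4(3)(-11) = 100 + 132 = 232
Since D > 0: two distinct irrational roots


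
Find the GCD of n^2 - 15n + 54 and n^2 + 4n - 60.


Factor each:
  n^2 - 15n + 54 = (n - 6)(n - 9)
  n^2 + 4n - 60 = (n - 6)(n + 10)
Common monic factor: n - 6


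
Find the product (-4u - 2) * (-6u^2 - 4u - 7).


Distribute each term of the first polynomial:
  (-4u)(-6u^2 - 4u - 7) = 24u^3 + 16u^2 + 28u
  (-2)(-6u^2 - 4u - 7) = 12u^2 + 8u + 14
Sum: 24u^3 + 28u^2 + 36u + 14


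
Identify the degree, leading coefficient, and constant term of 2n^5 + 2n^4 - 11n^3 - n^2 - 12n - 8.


Highest power of n is 5, with coefficient 2. Constant term is -8.
Degree = 5, leading coefficient = 2, constant term = -8


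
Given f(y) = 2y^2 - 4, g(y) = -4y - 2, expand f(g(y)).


Substitute g(y) into f:
f(g(y)) = 2*(-4y - 2)^2 + (-4)
(-4y - 2)^2 = 16y^2 + 16y + 4
Expand and combine: 32y^2 + 32y + 4


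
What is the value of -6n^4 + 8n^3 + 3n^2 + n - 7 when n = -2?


Using direct substitution:
  -6 * (-2)^4 = -96
  8 * (-2)^3 = -64
  3 * (-2)^2 = 12
  1 * (-2)^1 = -2
  constant: -7
Sum = -96 - 64 + 12 - 2 - 7 = -157


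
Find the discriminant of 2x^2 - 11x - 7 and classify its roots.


D = b^2 - 4ac = (-11)^2 - 4(2)(-7) = 121 + 56 = 177
Since D > 0: two distinct irrational roots


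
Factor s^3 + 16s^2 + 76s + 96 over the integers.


Try integer roots (divisors of 96). s=-6: p(-6)=0.
Divide out (s + 6): quotient is s^2 + 10s + 16.
Factor the quadratic: (s + 8)(s + 2)
Result: (s + 6)(s + 8)(s + 2)


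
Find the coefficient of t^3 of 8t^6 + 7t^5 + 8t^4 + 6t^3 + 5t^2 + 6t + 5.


Read off the coefficient of t^3: 6


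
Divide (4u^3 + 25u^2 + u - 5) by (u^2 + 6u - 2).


(4u^3 + 25u^2 + u - 5) / (u^2 + 6u - 2)
Step 1: 4u * (u^2 + 6u - 2) = 4u^3 + 24u^2 - 8u; subtract.
Step 2: 1 * (u^2 + 6u - 2) = u^2 + 6u - 2; subtract.
Quotient: 4u + 1, Remainder: 3u - 3


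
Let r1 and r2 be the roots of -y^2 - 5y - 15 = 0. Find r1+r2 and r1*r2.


For ay^2+by+c=0: sum = -b/a, product = c/a.
a=-1, b=-5, c=-15
Sum = -(-5)/-1 = -5
Product = (-15)/-1 = 15


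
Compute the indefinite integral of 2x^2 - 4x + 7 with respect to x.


Reverse power rule on each term:
  ∫ 2x^2 dx = (2/3)x^3
  ∫ -4x dx = -2x^2
  ∫ 7 dx = 7x
F(x) = (2/3)x^3 - 2x^2 + 7x + C


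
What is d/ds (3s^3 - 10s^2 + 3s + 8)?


Apply the power rule term by term:
  d/ds(3s^3) = 9s^2
  d/ds(-10s^2) = -20s
  d/ds(3s) = 3
  d/ds(8) = 0
p'(s) = 9s^2 - 20s + 3


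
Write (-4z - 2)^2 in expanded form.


Expand (-4z - 2)^2 by repeated multiplication:
= 16z^2 + 16z + 4


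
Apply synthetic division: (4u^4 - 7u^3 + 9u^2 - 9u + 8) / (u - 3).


Synthetic division with c = 3. Coefficients: 4, -7, 9, -9, 8
Bring down 4.
  4 * 3 = 12; 12 - 7 = 5
  5 * 3 = 15; 15 + 9 = 24
  24 * 3 = 72; 72 - 9 = 63
  63 * 3 = 189; 189 + 8 = 197
Quotient: 4u^3 + 5u^2 + 24u + 63, Remainder: 197


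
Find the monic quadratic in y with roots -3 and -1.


p(y) = (y + 3)(y + 1)
Expand: y^2 + 4y + 3


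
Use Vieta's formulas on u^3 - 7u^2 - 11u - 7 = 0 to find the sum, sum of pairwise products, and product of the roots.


Monic cubic u^3+bu^2+cu+d=0: sum=-b, pairwise sum=c, product=-d.
b=-7, c=-11, d=-7
r1+r2+r3 = 7
r1r2+r1r3+r2r3 = -11
r1r2r3 = 7


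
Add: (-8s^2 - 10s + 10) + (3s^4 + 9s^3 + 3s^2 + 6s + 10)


Align terms by degree and add:
  -8s^2 - 10s + 10
+ 3s^4 + 9s^3 + 3s^2 + 6s + 10
= 3s^4 + 9s^3 - 5s^2 - 4s + 20


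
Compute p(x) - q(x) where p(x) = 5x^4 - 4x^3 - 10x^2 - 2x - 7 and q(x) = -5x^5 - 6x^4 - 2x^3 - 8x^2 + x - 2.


Distribute the minus sign:
  (5x^4 - 4x^3 - 10x^2 - 2x - 7)
- (-5x^5 - 6x^4 - 2x^3 - 8x^2 + x - 2)
Negate second polynomial: 5x^5 + 6x^4 + 2x^3 + 8x^2 - x + 2
Add: 5x^5 + 11x^4 - 2x^3 - 2x^2 - 3x - 5


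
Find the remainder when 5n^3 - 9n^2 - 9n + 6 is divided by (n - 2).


By the Remainder Theorem, the remainder equals p(2):
  5*(2)^3 = 40
  -9*(2)^2 = -36
  -9*(2)^1 = -18
  constant: 6
Sum: 40 - 36 - 18 + 6 = -8


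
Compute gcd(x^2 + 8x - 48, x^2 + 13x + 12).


Factor each:
  x^2 + 8x - 48 = (x + 12)(x - 4)
  x^2 + 13x + 12 = (x + 12)(x + 1)
Common monic factor: x + 12


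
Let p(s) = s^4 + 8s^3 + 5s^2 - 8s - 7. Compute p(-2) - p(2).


p(-2) = -19
p(2) = 77
p(-2) - p(2) = -19 - 77 = -96


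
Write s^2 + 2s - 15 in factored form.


Roots satisfy r1 + r2 = -b/a = -2 and r1*r2 = c/a = -15.
So r1 = 3, r2 = -5.
s^2 + 2s - 15 = (s - r1)(s - r2) = (s - 3)(s + 5)


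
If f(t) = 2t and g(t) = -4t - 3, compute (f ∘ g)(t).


Substitute g(t) into f:
f(g(t)) = 2*(-4t - 3)
Expand and combine: -8t - 6


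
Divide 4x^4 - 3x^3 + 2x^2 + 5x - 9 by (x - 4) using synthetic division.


Synthetic division with c = 4. Coefficients: 4, -3, 2, 5, -9
Bring down 4.
  4 * 4 = 16; 16 - 3 = 13
  13 * 4 = 52; 52 + 2 = 54
  54 * 4 = 216; 216 + 5 = 221
  221 * 4 = 884; 884 - 9 = 875
Quotient: 4x^3 + 13x^2 + 54x + 221, Remainder: 875


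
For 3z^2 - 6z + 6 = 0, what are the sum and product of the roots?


For az^2+bz+c=0: sum = -b/a, product = c/a.
a=3, b=-6, c=6
Sum = -(-6)/3 = 2
Product = (6)/3 = 2


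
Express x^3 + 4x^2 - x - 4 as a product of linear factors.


Try integer roots (divisors of -4). x=-4: p(-4)=0.
Divide out (x + 4): quotient is x^2 - 1.
Factor the quadratic: (x - 1)(x + 1)
Result: (x + 4)(x - 1)(x + 1)


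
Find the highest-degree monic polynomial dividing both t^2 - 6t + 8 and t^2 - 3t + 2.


Factor each:
  t^2 - 6t + 8 = (t - 2)(t - 4)
  t^2 - 3t + 2 = (t - 2)(t - 1)
Common monic factor: t - 2


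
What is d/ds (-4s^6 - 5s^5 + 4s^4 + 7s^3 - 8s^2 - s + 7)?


Apply the power rule term by term:
  d/ds(-4s^6) = -24s^5
  d/ds(-5s^5) = -25s^4
  d/ds(4s^4) = 16s^3
  d/ds(7s^3) = 21s^2
  d/ds(-8s^2) = -16s
  d/ds(-s) = -1
  d/ds(7) = 0
p'(s) = -24s^5 - 25s^4 + 16s^3 + 21s^2 - 16s - 1


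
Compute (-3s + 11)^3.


Expand (-3s + 11)^3 by repeated multiplication:
  (-3s + 11)^2 = 9s^2 - 66s + 121
= -27s^3 + 297s^2 - 1089s + 1331


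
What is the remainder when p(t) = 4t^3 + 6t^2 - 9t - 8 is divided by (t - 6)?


By the Remainder Theorem, the remainder equals p(6):
  4*(6)^3 = 864
  6*(6)^2 = 216
  -9*(6)^1 = -54
  constant: -8
Sum: 864 + 216 - 54 - 8 = 1018


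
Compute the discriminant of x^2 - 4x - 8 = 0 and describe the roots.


D = b^2 - 4ac = (-4)^2 - 4(1)(-8) = 16 + 32 = 48
Since D > 0: two distinct irrational roots


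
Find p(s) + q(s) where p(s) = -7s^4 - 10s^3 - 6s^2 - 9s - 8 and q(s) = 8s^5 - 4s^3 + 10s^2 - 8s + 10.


Align terms by degree and add:
  -7s^4 - 10s^3 - 6s^2 - 9s - 8
+ 8s^5 - 4s^3 + 10s^2 - 8s + 10
= 8s^5 - 7s^4 - 14s^3 + 4s^2 - 17s + 2


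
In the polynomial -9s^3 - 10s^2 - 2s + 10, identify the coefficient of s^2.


Read off the coefficient of s^2: -10


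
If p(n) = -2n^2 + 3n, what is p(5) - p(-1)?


p(5) = -35
p(-1) = -5
p(5) - p(-1) = -35 + 5 = -30


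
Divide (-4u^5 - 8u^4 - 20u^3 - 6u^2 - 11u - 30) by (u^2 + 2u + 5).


(-4u^5 - 8u^4 - 20u^3 - 6u^2 - 11u - 30) / (u^2 + 2u + 5)
Step 1: -4u^3 * (u^2 + 2u + 5) = -4u^5 - 8u^4 - 20u^3; subtract.
Step 2: 0 * (u^2 + 2u + 5) = 0; subtract.
Step 3: 0 * (u^2 + 2u + 5) = 0; subtract.
Step 4: -6 * (u^2 + 2u + 5) = -6u^2 - 12u - 30; subtract.
Quotient: -4u^3 - 6, Remainder: u


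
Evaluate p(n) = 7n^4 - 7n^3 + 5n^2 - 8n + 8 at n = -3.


Using direct substitution:
  7 * (-3)^4 = 567
  -7 * (-3)^3 = 189
  5 * (-3)^2 = 45
  -8 * (-3)^1 = 24
  constant: 8
Sum = 567 + 189 + 45 + 24 + 8 = 833


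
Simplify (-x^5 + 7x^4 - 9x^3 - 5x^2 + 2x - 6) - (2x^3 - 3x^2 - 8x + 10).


Distribute the minus sign:
  (-x^5 + 7x^4 - 9x^3 - 5x^2 + 2x - 6)
- (2x^3 - 3x^2 - 8x + 10)
Negate second polynomial: -2x^3 + 3x^2 + 8x - 10
Add: -x^5 + 7x^4 - 11x^3 - 2x^2 + 10x - 16


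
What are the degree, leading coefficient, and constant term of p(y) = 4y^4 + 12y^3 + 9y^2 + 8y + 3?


Highest power of y is 4, with coefficient 4. Constant term is 3.
Degree = 4, leading coefficient = 4, constant term = 3


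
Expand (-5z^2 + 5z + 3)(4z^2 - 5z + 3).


Distribute each term of the first polynomial:
  (-5z^2)(4z^2 - 5z + 3) = -20z^4 + 25z^3 - 15z^2
  (5z)(4z^2 - 5z + 3) = 20z^3 - 25z^2 + 15z
  (3)(4z^2 - 5z + 3) = 12z^2 - 15z + 9
Sum: -20z^4 + 45z^3 - 28z^2 + 9


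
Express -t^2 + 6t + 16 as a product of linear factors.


Roots satisfy r1 + r2 = -b/a = 6 and r1*r2 = c/a = -16.
So r1 = 8, r2 = -2.
-t^2 + 6t + 16 = -(t - r1)(t - r2) = -(t - 8)(t + 2)


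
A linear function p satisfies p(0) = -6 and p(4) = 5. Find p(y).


p(y) = my + b. Using p(0)=-6, p(4)=5:
m = (-6 - 5)/(0 - 4) = -11/-4 = 11/4
b = -6 - m*(0) = -6 = -6
p(y) = (11/4)y - 6


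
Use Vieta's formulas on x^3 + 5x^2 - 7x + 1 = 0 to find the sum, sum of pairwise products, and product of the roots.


Monic cubic x^3+bx^2+cx+d=0: sum=-b, pairwise sum=c, product=-d.
b=5, c=-7, d=1
r1+r2+r3 = -5
r1r2+r1r3+r2r3 = -7
r1r2r3 = -1


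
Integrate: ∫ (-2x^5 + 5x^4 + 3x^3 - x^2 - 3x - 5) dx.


Reverse power rule on each term:
  ∫ -2x^5 dx = -(1/3)x^6
  ∫ 5x^4 dx = x^5
  ∫ 3x^3 dx = (3/4)x^4
  ∫ -x^2 dx = -(1/3)x^3
  ∫ -3x dx = -(3/2)x^2
  ∫ -5 dx = -5x
F(x) = -(1/3)x^6 + x^5 + (3/4)x^4 - (1/3)x^3 - (3/2)x^2 - 5x + C


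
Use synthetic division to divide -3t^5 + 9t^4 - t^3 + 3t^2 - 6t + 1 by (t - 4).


Synthetic division with c = 4. Coefficients: -3, 9, -1, 3, -6, 1
Bring down -3.
  -3 * 4 = -12; -12 + 9 = -3
  -3 * 4 = -12; -12 - 1 = -13
  -13 * 4 = -52; -52 + 3 = -49
  -49 * 4 = -196; -196 - 6 = -202
  -202 * 4 = -808; -808 + 1 = -807
Quotient: -3t^4 - 3t^3 - 13t^2 - 49t - 202, Remainder: -807


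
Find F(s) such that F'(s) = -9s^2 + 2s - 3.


Reverse power rule on each term:
  ∫ -9s^2 ds = -3s^3
  ∫ 2s ds = s^2
  ∫ -3 ds = -3s
F(s) = -3s^3 + s^2 - 3s + C


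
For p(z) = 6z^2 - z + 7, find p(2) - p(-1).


p(2) = 29
p(-1) = 14
p(2) - p(-1) = 29 - 14 = 15


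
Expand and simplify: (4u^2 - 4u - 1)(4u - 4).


Distribute each term of the first polynomial:
  (4u^2)(4u - 4) = 16u^3 - 16u^2
  (-4u)(4u - 4) = -16u^2 + 16u
  (-1)(4u - 4) = -4u + 4
Sum: 16u^3 - 32u^2 + 12u + 4


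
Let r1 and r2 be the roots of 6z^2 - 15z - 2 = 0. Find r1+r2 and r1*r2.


For az^2+bz+c=0: sum = -b/a, product = c/a.
a=6, b=-15, c=-2
Sum = -(-15)/6 = 5/2
Product = (-2)/6 = -1/3


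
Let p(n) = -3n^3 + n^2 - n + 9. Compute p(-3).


Using direct substitution:
  -3 * (-3)^3 = 81
  1 * (-3)^2 = 9
  -1 * (-3)^1 = 3
  constant: 9
Sum = 81 + 9 + 3 + 9 = 102


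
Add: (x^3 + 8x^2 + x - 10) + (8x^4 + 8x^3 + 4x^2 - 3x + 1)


Align terms by degree and add:
  x^3 + 8x^2 + x - 10
+ 8x^4 + 8x^3 + 4x^2 - 3x + 1
= 8x^4 + 9x^3 + 12x^2 - 2x - 9


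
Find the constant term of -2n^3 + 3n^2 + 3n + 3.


Read off the constant term: 3


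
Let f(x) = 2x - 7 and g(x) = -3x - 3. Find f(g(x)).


Substitute g(x) into f:
f(g(x)) = 2*(-3x - 3) + (-7)
Expand and combine: -6x - 13


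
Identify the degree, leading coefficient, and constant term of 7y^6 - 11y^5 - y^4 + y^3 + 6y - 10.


Highest power of y is 6, with coefficient 7. Constant term is -10.
Degree = 6, leading coefficient = 7, constant term = -10


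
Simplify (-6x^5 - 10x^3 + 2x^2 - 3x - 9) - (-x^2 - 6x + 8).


Distribute the minus sign:
  (-6x^5 - 10x^3 + 2x^2 - 3x - 9)
- (-x^2 - 6x + 8)
Negate second polynomial: x^2 + 6x - 8
Add: -6x^5 - 10x^3 + 3x^2 + 3x - 17


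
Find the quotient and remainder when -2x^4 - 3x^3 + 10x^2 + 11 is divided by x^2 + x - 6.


(-2x^4 - 3x^3 + 10x^2 + 11) / (x^2 + x - 6)
Step 1: -2x^2 * (x^2 + x - 6) = -2x^4 - 2x^3 + 12x^2; subtract.
Step 2: -x * (x^2 + x - 6) = -x^3 - x^2 + 6x; subtract.
Step 3: -1 * (x^2 + x - 6) = -x^2 - x + 6; subtract.
Quotient: -2x^2 - x - 1, Remainder: -5x + 5


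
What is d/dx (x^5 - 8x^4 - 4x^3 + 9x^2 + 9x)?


Apply the power rule term by term:
  d/dx(x^5) = 5x^4
  d/dx(-8x^4) = -32x^3
  d/dx(-4x^3) = -12x^2
  d/dx(9x^2) = 18x
  d/dx(9x) = 9
p'(x) = 5x^4 - 32x^3 - 12x^2 + 18x + 9


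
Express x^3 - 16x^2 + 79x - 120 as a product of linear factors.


Try integer roots (divisors of -120). x=3: p(3)=0.
Divide out (x - 3): quotient is x^2 - 13x + 40.
Factor the quadratic: (x - 8)(x - 5)
Result: (x - 3)(x - 8)(x - 5)


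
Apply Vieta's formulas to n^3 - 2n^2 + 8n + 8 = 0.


Monic cubic n^3+bn^2+cn+d=0: sum=-b, pairwise sum=c, product=-d.
b=-2, c=8, d=8
r1+r2+r3 = 2
r1r2+r1r3+r2r3 = 8
r1r2r3 = -8


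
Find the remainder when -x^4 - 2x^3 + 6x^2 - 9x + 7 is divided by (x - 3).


By the Remainder Theorem, the remainder equals p(3):
  -1*(3)^4 = -81
  -2*(3)^3 = -54
  6*(3)^2 = 54
  -9*(3)^1 = -27
  constant: 7
Sum: -81 - 54 + 54 - 27 + 7 = -101


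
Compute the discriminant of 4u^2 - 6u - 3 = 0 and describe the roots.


D = b^2 - 4ac = (-6)^2 - 4(4)(-3) = 36 + 48 = 84
Since D > 0: two distinct irrational roots


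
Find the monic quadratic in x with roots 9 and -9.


p(x) = (x - 9)(x + 9)
Expand: x^2 - 81


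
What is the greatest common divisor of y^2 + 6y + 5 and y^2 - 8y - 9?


Factor each:
  y^2 + 6y + 5 = (y + 1)(y + 5)
  y^2 - 8y - 9 = (y + 1)(y - 9)
Common monic factor: y + 1


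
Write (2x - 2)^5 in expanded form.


Expand (2x - 2)^5 by repeated multiplication:
  (2x - 2)^2 = 4x^2 - 8x + 4
  (2x - 2)^3 = 8x^3 - 24x^2 + 24x - 8
  (2x - 2)^4 = 16x^4 - 64x^3 + 96x^2 - 64x + 16
= 32x^5 - 160x^4 + 320x^3 - 320x^2 + 160x - 32


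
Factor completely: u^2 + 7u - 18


Roots satisfy r1 + r2 = -b/a = -7 and r1*r2 = c/a = -18.
So r1 = -9, r2 = 2.
u^2 + 7u - 18 = (u - r1)(u - r2) = (u + 9)(u - 2)


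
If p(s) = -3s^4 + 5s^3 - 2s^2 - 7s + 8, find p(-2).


Using direct substitution:
  -3 * (-2)^4 = -48
  5 * (-2)^3 = -40
  -2 * (-2)^2 = -8
  -7 * (-2)^1 = 14
  constant: 8
Sum = -48 - 40 - 8 + 14 + 8 = -74


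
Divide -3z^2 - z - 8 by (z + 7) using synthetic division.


Synthetic division with c = -7. Coefficients: -3, -1, -8
Bring down -3.
  -3 * -7 = 21; 21 - 1 = 20
  20 * -7 = -140; -140 - 8 = -148
Quotient: -3z + 20, Remainder: -148


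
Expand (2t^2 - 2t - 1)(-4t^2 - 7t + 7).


Distribute each term of the first polynomial:
  (2t^2)(-4t^2 - 7t + 7) = -8t^4 - 14t^3 + 14t^2
  (-2t)(-4t^2 - 7t + 7) = 8t^3 + 14t^2 - 14t
  (-1)(-4t^2 - 7t + 7) = 4t^2 + 7t - 7
Sum: -8t^4 - 6t^3 + 32t^2 - 7t - 7


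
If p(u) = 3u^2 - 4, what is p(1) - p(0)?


p(1) = -1
p(0) = -4
p(1) - p(0) = -1 + 4 = 3


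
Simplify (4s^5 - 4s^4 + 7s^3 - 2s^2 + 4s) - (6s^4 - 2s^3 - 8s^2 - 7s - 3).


Distribute the minus sign:
  (4s^5 - 4s^4 + 7s^3 - 2s^2 + 4s)
- (6s^4 - 2s^3 - 8s^2 - 7s - 3)
Negate second polynomial: -6s^4 + 2s^3 + 8s^2 + 7s + 3
Add: 4s^5 - 10s^4 + 9s^3 + 6s^2 + 11s + 3


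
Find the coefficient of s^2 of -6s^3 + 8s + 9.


Read off the coefficient of s^2: 0


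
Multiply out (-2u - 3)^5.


Expand (-2u - 3)^5 by repeated multiplication:
  (-2u - 3)^2 = 4u^2 + 12u + 9
  (-2u - 3)^3 = -8u^3 - 36u^2 - 54u - 27
  (-2u - 3)^4 = 16u^4 + 96u^3 + 216u^2 + 216u + 81
= -32u^5 - 240u^4 - 720u^3 - 1080u^2 - 810u - 243


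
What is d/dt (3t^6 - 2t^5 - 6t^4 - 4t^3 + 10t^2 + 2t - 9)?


Apply the power rule term by term:
  d/dt(3t^6) = 18t^5
  d/dt(-2t^5) = -10t^4
  d/dt(-6t^4) = -24t^3
  d/dt(-4t^3) = -12t^2
  d/dt(10t^2) = 20t
  d/dt(2t) = 2
  d/dt(-9) = 0
p'(t) = 18t^5 - 10t^4 - 24t^3 - 12t^2 + 20t + 2


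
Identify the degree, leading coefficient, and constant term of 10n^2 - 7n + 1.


Highest power of n is 2, with coefficient 10. Constant term is 1.
Degree = 2, leading coefficient = 10, constant term = 1


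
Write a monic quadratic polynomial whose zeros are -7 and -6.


p(u) = (u + 7)(u + 6)
Expand: u^2 + 13u + 42


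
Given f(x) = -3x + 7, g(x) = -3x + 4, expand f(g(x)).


Substitute g(x) into f:
f(g(x)) = -3*(-3x + 4) + 7
Expand and combine: 9x - 5


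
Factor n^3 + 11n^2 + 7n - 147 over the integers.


Try integer roots (divisors of -147). n=-7: p(-7)=0.
Divide out (n + 7): quotient is n^2 + 4n - 21.
Factor the quadratic: (n + 7)(n - 3)
Result: (n + 7)(n + 7)(n - 3)


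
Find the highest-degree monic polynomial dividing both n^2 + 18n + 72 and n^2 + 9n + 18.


Factor each:
  n^2 + 18n + 72 = (n + 6)(n + 12)
  n^2 + 9n + 18 = (n + 6)(n + 3)
Common monic factor: n + 6


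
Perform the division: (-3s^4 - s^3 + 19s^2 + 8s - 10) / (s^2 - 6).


(-3s^4 - s^3 + 19s^2 + 8s - 10) / (s^2 - 6)
Step 1: -3s^2 * (s^2 - 6) = -3s^4 + 18s^2; subtract.
Step 2: -s * (s^2 - 6) = -s^3 + 6s; subtract.
Step 3: 1 * (s^2 - 6) = s^2 - 6; subtract.
Quotient: -3s^2 - s + 1, Remainder: 2s - 4


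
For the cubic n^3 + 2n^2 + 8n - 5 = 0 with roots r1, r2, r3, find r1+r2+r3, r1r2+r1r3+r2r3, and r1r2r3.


Monic cubic n^3+bn^2+cn+d=0: sum=-b, pairwise sum=c, product=-d.
b=2, c=8, d=-5
r1+r2+r3 = -2
r1r2+r1r3+r2r3 = 8
r1r2r3 = 5


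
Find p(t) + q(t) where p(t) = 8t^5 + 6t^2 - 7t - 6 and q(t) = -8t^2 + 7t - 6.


Align terms by degree and add:
  8t^5 + 6t^2 - 7t - 6
  -8t^2 + 7t - 6
= 8t^5 - 2t^2 - 12


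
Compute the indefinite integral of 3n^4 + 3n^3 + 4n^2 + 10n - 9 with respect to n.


Reverse power rule on each term:
  ∫ 3n^4 dn = (3/5)n^5
  ∫ 3n^3 dn = (3/4)n^4
  ∫ 4n^2 dn = (4/3)n^3
  ∫ 10n dn = 5n^2
  ∫ -9 dn = -9n
F(n) = (3/5)n^5 + (3/4)n^4 + (4/3)n^3 + 5n^2 - 9n + C


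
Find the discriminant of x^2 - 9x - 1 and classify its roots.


D = b^2 - 4ac = (-9)^2 - 4(1)(-1) = 81 + 4 = 85
Since D > 0: two distinct irrational roots


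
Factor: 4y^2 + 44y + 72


Roots satisfy r1 + r2 = -b/a = -11 and r1*r2 = c/a = 18.
So r1 = -9, r2 = -2.
4y^2 + 44y + 72 = 4(y - r1)(y - r2) = 4(y + 9)(y + 2)


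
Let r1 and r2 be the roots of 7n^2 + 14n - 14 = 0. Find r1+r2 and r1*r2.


For an^2+bn+c=0: sum = -b/a, product = c/a.
a=7, b=14, c=-14
Sum = -(14)/7 = -2
Product = (-14)/7 = -2


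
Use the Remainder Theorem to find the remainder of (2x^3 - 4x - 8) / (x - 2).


By the Remainder Theorem, the remainder equals p(2):
  2*(2)^3 = 16
  0*(2)^2 = 0
  -4*(2)^1 = -8
  constant: -8
Sum: 16 + 0 - 8 - 8 = 0


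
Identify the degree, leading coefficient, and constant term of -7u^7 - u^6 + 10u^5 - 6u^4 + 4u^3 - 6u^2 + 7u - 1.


Highest power of u is 7, with coefficient -7. Constant term is -1.
Degree = 7, leading coefficient = -7, constant term = -1


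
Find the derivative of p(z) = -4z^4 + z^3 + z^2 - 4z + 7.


Apply the power rule term by term:
  d/dz(-4z^4) = -16z^3
  d/dz(z^3) = 3z^2
  d/dz(z^2) = 2z
  d/dz(-4z) = -4
  d/dz(7) = 0
p'(z) = -16z^3 + 3z^2 + 2z - 4


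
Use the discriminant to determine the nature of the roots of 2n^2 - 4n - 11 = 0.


D = b^2 - 4ac = (-4)^2 - 4(2)(-11) = 16 + 88 = 104
Since D > 0: two distinct irrational roots


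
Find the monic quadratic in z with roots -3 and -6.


p(z) = (z + 3)(z + 6)
Expand: z^2 + 9z + 18


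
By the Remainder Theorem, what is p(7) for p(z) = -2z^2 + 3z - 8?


By the Remainder Theorem, the remainder equals p(7):
  -2*(7)^2 = -98
  3*(7)^1 = 21
  constant: -8
Sum: -98 + 21 - 8 = -85


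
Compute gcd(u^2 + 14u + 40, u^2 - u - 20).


Factor each:
  u^2 + 14u + 40 = (u + 4)(u + 10)
  u^2 - u - 20 = (u + 4)(u - 5)
Common monic factor: u + 4


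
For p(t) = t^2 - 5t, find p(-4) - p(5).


p(-4) = 36
p(5) = 0
p(-4) - p(5) = 36 = 36


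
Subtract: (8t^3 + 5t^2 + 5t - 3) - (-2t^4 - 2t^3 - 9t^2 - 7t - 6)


Distribute the minus sign:
  (8t^3 + 5t^2 + 5t - 3)
- (-2t^4 - 2t^3 - 9t^2 - 7t - 6)
Negate second polynomial: 2t^4 + 2t^3 + 9t^2 + 7t + 6
Add: 2t^4 + 10t^3 + 14t^2 + 12t + 3


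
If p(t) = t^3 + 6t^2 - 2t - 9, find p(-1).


Using direct substitution:
  1 * (-1)^3 = -1
  6 * (-1)^2 = 6
  -2 * (-1)^1 = 2
  constant: -9
Sum = -1 + 6 + 2 - 9 = -2


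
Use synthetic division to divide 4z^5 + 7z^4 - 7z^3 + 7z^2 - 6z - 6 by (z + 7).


Synthetic division with c = -7. Coefficients: 4, 7, -7, 7, -6, -6
Bring down 4.
  4 * -7 = -28; -28 + 7 = -21
  -21 * -7 = 147; 147 - 7 = 140
  140 * -7 = -980; -980 + 7 = -973
  -973 * -7 = 6811; 6811 - 6 = 6805
  6805 * -7 = -47635; -47635 - 6 = -47641
Quotient: 4z^4 - 21z^3 + 140z^2 - 973z + 6805, Remainder: -47641


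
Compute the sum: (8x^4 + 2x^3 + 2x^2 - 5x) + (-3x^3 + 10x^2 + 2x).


Align terms by degree and add:
  8x^4 + 2x^3 + 2x^2 - 5x
  -3x^3 + 10x^2 + 2x
= 8x^4 - x^3 + 12x^2 - 3x


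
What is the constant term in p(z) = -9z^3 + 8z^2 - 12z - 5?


Read off the constant term: -5


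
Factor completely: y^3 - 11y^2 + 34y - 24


Try integer roots (divisors of -24). y=4: p(4)=0.
Divide out (y - 4): quotient is y^2 - 7y + 6.
Factor the quadratic: (y - 1)(y - 6)
Result: (y - 4)(y - 1)(y - 6)


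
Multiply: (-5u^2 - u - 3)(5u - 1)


Distribute each term of the first polynomial:
  (-5u^2)(5u - 1) = -25u^3 + 5u^2
  (-u)(5u - 1) = -5u^2 + u
  (-3)(5u - 1) = -15u + 3
Sum: -25u^3 - 14u + 3


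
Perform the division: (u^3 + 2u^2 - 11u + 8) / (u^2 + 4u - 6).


(u^3 + 2u^2 - 11u + 8) / (u^2 + 4u - 6)
Step 1: u * (u^2 + 4u - 6) = u^3 + 4u^2 - 6u; subtract.
Step 2: -2 * (u^2 + 4u - 6) = -2u^2 - 8u + 12; subtract.
Quotient: u - 2, Remainder: 3u - 4


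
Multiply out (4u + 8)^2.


Expand (4u + 8)^2 by repeated multiplication:
= 16u^2 + 64u + 64


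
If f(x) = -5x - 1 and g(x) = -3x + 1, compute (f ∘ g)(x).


Substitute g(x) into f:
f(g(x)) = -5*(-3x + 1) + (-1)
Expand and combine: 15x - 6


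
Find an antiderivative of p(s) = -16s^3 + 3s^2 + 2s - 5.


Reverse power rule on each term:
  ∫ -16s^3 ds = -4s^4
  ∫ 3s^2 ds = s^3
  ∫ 2s ds = s^2
  ∫ -5 ds = -5s
F(s) = -4s^4 + s^3 + s^2 - 5s + C


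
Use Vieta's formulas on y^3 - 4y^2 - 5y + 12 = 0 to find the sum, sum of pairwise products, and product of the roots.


Monic cubic y^3+by^2+cy+d=0: sum=-b, pairwise sum=c, product=-d.
b=-4, c=-5, d=12
r1+r2+r3 = 4
r1r2+r1r3+r2r3 = -5
r1r2r3 = -12


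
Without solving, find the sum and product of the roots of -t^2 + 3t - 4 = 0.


For at^2+bt+c=0: sum = -b/a, product = c/a.
a=-1, b=3, c=-4
Sum = -(3)/-1 = 3
Product = (-4)/-1 = 4


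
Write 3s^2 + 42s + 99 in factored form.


Roots satisfy r1 + r2 = -b/a = -14 and r1*r2 = c/a = 33.
So r1 = -3, r2 = -11.
3s^2 + 42s + 99 = 3(s - r1)(s - r2) = 3(s + 3)(s + 11)


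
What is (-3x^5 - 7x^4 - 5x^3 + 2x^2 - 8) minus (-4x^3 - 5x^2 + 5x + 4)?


Distribute the minus sign:
  (-3x^5 - 7x^4 - 5x^3 + 2x^2 - 8)
- (-4x^3 - 5x^2 + 5x + 4)
Negate second polynomial: 4x^3 + 5x^2 - 5x - 4
Add: -3x^5 - 7x^4 - x^3 + 7x^2 - 5x - 12


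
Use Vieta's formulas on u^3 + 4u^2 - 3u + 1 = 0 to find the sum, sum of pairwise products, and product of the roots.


Monic cubic u^3+bu^2+cu+d=0: sum=-b, pairwise sum=c, product=-d.
b=4, c=-3, d=1
r1+r2+r3 = -4
r1r2+r1r3+r2r3 = -3
r1r2r3 = -1


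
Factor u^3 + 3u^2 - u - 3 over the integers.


Try integer roots (divisors of -3). u=-1: p(-1)=0.
Divide out (u + 1): quotient is u^2 + 2u - 3.
Factor the quadratic: (u - 1)(u + 3)
Result: (u + 1)(u - 1)(u + 3)


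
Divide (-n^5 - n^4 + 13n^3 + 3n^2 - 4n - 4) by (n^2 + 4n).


(-n^5 - n^4 + 13n^3 + 3n^2 - 4n - 4) / (n^2 + 4n)
Step 1: -n^3 * (n^2 + 4n) = -n^5 - 4n^4; subtract.
Step 2: 3n^2 * (n^2 + 4n) = 3n^4 + 12n^3; subtract.
Step 3: n * (n^2 + 4n) = n^3 + 4n^2; subtract.
Step 4: -1 * (n^2 + 4n) = -n^2 - 4n; subtract.
Quotient: -n^3 + 3n^2 + n - 1, Remainder: -4


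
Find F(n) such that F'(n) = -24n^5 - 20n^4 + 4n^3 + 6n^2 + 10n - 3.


Reverse power rule on each term:
  ∫ -24n^5 dn = -4n^6
  ∫ -20n^4 dn = -4n^5
  ∫ 4n^3 dn = n^4
  ∫ 6n^2 dn = 2n^3
  ∫ 10n dn = 5n^2
  ∫ -3 dn = -3n
F(n) = -4n^6 - 4n^5 + n^4 + 2n^3 + 5n^2 - 3n + C


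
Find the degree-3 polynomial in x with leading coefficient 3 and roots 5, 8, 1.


p(x) = 3(x - 5)(x - 8)(x - 1)
Expand: 3x^3 - 42x^2 + 159x - 120


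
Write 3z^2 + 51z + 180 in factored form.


Roots satisfy r1 + r2 = -b/a = -17 and r1*r2 = c/a = 60.
So r1 = -5, r2 = -12.
3z^2 + 51z + 180 = 3(z - r1)(z - r2) = 3(z + 5)(z + 12)


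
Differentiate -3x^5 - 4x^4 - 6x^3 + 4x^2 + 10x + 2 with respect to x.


Apply the power rule term by term:
  d/dx(-3x^5) = -15x^4
  d/dx(-4x^4) = -16x^3
  d/dx(-6x^3) = -18x^2
  d/dx(4x^2) = 8x
  d/dx(10x) = 10
  d/dx(2) = 0
p'(x) = -15x^4 - 16x^3 - 18x^2 + 8x + 10


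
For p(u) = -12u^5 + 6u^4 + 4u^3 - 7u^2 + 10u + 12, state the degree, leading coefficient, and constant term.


Highest power of u is 5, with coefficient -12. Constant term is 12.
Degree = 5, leading coefficient = -12, constant term = 12


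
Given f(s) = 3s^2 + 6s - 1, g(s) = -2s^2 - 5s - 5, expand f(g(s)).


Substitute g(s) into f:
f(g(s)) = 3*(-2s^2 - 5s - 5)^2 + 6*(-2s^2 - 5s - 5) + (-1)
(-2s^2 - 5s - 5)^2 = 4s^4 + 20s^3 + 45s^2 + 50s + 25
Expand and combine: 12s^4 + 60s^3 + 123s^2 + 120s + 44


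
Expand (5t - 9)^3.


Expand (5t - 9)^3 by repeated multiplication:
  (5t - 9)^2 = 25t^2 - 90t + 81
= 125t^3 - 675t^2 + 1215t - 729


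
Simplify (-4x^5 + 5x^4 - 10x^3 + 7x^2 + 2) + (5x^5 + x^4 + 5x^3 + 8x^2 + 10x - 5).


Align terms by degree and add:
  -4x^5 + 5x^4 - 10x^3 + 7x^2 + 2
+ 5x^5 + x^4 + 5x^3 + 8x^2 + 10x - 5
= x^5 + 6x^4 - 5x^3 + 15x^2 + 10x - 3


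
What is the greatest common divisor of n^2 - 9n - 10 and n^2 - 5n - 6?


Factor each:
  n^2 - 9n - 10 = (n + 1)(n - 10)
  n^2 - 5n - 6 = (n + 1)(n - 6)
Common monic factor: n + 1


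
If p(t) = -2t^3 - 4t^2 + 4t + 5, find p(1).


Using direct substitution:
  -2 * (1)^3 = -2
  -4 * (1)^2 = -4
  4 * (1)^1 = 4
  constant: 5
Sum = -2 - 4 + 4 + 5 = 3


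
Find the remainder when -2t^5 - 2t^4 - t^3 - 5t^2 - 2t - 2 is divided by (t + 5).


By the Remainder Theorem, the remainder equals p(-5):
  -2*(-5)^5 = 6250
  -2*(-5)^4 = -1250
  -1*(-5)^3 = 125
  -5*(-5)^2 = -125
  -2*(-5)^1 = 10
  constant: -2
Sum: 6250 - 1250 + 125 - 125 + 10 - 2 = 5008


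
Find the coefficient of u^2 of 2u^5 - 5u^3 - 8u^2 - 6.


Read off the coefficient of u^2: -8


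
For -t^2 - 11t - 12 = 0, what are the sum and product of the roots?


For at^2+bt+c=0: sum = -b/a, product = c/a.
a=-1, b=-11, c=-12
Sum = -(-11)/-1 = -11
Product = (-12)/-1 = 12


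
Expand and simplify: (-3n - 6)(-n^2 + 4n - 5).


Distribute each term of the first polynomial:
  (-3n)(-n^2 + 4n - 5) = 3n^3 - 12n^2 + 15n
  (-6)(-n^2 + 4n - 5) = 6n^2 - 24n + 30
Sum: 3n^3 - 6n^2 - 9n + 30


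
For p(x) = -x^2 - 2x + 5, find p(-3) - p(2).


p(-3) = 2
p(2) = -3
p(-3) - p(2) = 2 + 3 = 5


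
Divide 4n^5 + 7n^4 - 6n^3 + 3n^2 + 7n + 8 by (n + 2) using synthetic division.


Synthetic division with c = -2. Coefficients: 4, 7, -6, 3, 7, 8
Bring down 4.
  4 * -2 = -8; -8 + 7 = -1
  -1 * -2 = 2; 2 - 6 = -4
  -4 * -2 = 8; 8 + 3 = 11
  11 * -2 = -22; -22 + 7 = -15
  -15 * -2 = 30; 30 + 8 = 38
Quotient: 4n^4 - n^3 - 4n^2 + 11n - 15, Remainder: 38


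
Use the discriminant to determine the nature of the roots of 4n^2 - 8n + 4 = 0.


D = b^2 - 4ac = (-8)^2 - 4(4)(4) = 64 - 64 = 0
Since D = 0: one repeated real root


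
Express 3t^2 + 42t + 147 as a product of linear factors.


Roots satisfy r1 + r2 = -b/a = -14 and r1*r2 = c/a = 49.
So r1 = -7, r2 = -7.
3t^2 + 42t + 147 = 3(t - r1)(t - r2) = 3(t + 7)(t + 7)


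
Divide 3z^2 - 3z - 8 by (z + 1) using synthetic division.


Synthetic division with c = -1. Coefficients: 3, -3, -8
Bring down 3.
  3 * -1 = -3; -3 - 3 = -6
  -6 * -1 = 6; 6 - 8 = -2
Quotient: 3z - 6, Remainder: -2


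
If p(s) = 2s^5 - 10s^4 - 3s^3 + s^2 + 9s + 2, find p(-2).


Using direct substitution:
  2 * (-2)^5 = -64
  -10 * (-2)^4 = -160
  -3 * (-2)^3 = 24
  1 * (-2)^2 = 4
  9 * (-2)^1 = -18
  constant: 2
Sum = -64 - 160 + 24 + 4 - 18 + 2 = -212


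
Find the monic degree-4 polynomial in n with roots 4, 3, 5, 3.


p(n) = (n - 4)(n - 3)(n - 5)(n - 3)
Expand: n^4 - 15n^3 + 83n^2 - 201n + 180


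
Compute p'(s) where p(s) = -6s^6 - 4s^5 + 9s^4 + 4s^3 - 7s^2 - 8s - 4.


Apply the power rule term by term:
  d/ds(-6s^6) = -36s^5
  d/ds(-4s^5) = -20s^4
  d/ds(9s^4) = 36s^3
  d/ds(4s^3) = 12s^2
  d/ds(-7s^2) = -14s
  d/ds(-8s) = -8
  d/ds(-4) = 0
p'(s) = -36s^5 - 20s^4 + 36s^3 + 12s^2 - 14s - 8


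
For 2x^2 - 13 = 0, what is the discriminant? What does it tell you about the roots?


D = b^2 - 4ac = (0)^2 - 4(2)(-13) = 0 + 104 = 104
Since D > 0: two distinct irrational roots


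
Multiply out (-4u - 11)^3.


Expand (-4u - 11)^3 by repeated multiplication:
  (-4u - 11)^2 = 16u^2 + 88u + 121
= -64u^3 - 528u^2 - 1452u - 1331


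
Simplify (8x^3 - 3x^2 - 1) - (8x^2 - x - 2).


Distribute the minus sign:
  (8x^3 - 3x^2 - 1)
- (8x^2 - x - 2)
Negate second polynomial: -8x^2 + x + 2
Add: 8x^3 - 11x^2 + x + 1


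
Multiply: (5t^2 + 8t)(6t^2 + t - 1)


Distribute each term of the first polynomial:
  (5t^2)(6t^2 + t - 1) = 30t^4 + 5t^3 - 5t^2
  (8t)(6t^2 + t - 1) = 48t^3 + 8t^2 - 8t
Sum: 30t^4 + 53t^3 + 3t^2 - 8t


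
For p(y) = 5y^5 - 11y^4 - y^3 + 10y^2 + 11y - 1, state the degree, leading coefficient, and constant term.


Highest power of y is 5, with coefficient 5. Constant term is -1.
Degree = 5, leading coefficient = 5, constant term = -1


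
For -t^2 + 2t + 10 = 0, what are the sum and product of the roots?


For at^2+bt+c=0: sum = -b/a, product = c/a.
a=-1, b=2, c=10
Sum = -(2)/-1 = 2
Product = (10)/-1 = -10


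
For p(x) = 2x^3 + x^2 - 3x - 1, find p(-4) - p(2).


p(-4) = -101
p(2) = 13
p(-4) - p(2) = -101 - 13 = -114


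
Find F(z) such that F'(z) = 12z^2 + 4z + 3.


Reverse power rule on each term:
  ∫ 12z^2 dz = 4z^3
  ∫ 4z dz = 2z^2
  ∫ 3 dz = 3z
F(z) = 4z^3 + 2z^2 + 3z + C


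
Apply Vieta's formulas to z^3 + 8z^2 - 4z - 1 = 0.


Monic cubic z^3+bz^2+cz+d=0: sum=-b, pairwise sum=c, product=-d.
b=8, c=-4, d=-1
r1+r2+r3 = -8
r1r2+r1r3+r2r3 = -4
r1r2r3 = 1


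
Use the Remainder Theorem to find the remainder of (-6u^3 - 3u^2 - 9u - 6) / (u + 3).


By the Remainder Theorem, the remainder equals p(-3):
  -6*(-3)^3 = 162
  -3*(-3)^2 = -27
  -9*(-3)^1 = 27
  constant: -6
Sum: 162 - 27 + 27 - 6 = 156


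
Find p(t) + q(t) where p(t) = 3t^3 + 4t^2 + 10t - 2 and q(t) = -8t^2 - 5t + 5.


Align terms by degree and add:
  3t^3 + 4t^2 + 10t - 2
  -8t^2 - 5t + 5
= 3t^3 - 4t^2 + 5t + 3


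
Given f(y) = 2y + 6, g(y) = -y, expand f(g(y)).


Substitute g(y) into f:
f(g(y)) = 2*(-y) + 6
Expand and combine: -2y + 6


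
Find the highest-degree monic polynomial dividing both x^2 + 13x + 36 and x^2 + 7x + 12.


Factor each:
  x^2 + 13x + 36 = (x + 4)(x + 9)
  x^2 + 7x + 12 = (x + 4)(x + 3)
Common monic factor: x + 4


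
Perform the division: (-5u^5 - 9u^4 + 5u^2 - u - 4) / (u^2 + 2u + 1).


(-5u^5 - 9u^4 + 5u^2 - u - 4) / (u^2 + 2u + 1)
Step 1: -5u^3 * (u^2 + 2u + 1) = -5u^5 - 10u^4 - 5u^3; subtract.
Step 2: u^2 * (u^2 + 2u + 1) = u^4 + 2u^3 + u^2; subtract.
Step 3: 3u * (u^2 + 2u + 1) = 3u^3 + 6u^2 + 3u; subtract.
Step 4: -2 * (u^2 + 2u + 1) = -2u^2 - 4u - 2; subtract.
Quotient: -5u^3 + u^2 + 3u - 2, Remainder: -2


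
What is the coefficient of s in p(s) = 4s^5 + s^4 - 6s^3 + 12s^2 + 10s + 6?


Read off the coefficient of s: 10


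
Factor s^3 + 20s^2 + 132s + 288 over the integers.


Try integer roots (divisors of 288). s=-6: p(-6)=0.
Divide out (s + 6): quotient is s^2 + 14s + 48.
Factor the quadratic: (s + 6)(s + 8)
Result: (s + 6)(s + 6)(s + 8)


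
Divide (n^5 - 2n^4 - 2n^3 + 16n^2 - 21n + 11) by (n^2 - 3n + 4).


(n^5 - 2n^4 - 2n^3 + 16n^2 - 21n + 11) / (n^2 - 3n + 4)
Step 1: n^3 * (n^2 - 3n + 4) = n^5 - 3n^4 + 4n^3; subtract.
Step 2: n^2 * (n^2 - 3n + 4) = n^4 - 3n^3 + 4n^2; subtract.
Step 3: -3n * (n^2 - 3n + 4) = -3n^3 + 9n^2 - 12n; subtract.
Step 4: 3 * (n^2 - 3n + 4) = 3n^2 - 9n + 12; subtract.
Quotient: n^3 + n^2 - 3n + 3, Remainder: -1


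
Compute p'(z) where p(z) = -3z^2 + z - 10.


Apply the power rule term by term:
  d/dz(-3z^2) = -6z
  d/dz(z) = 1
  d/dz(-10) = 0
p'(z) = -6z + 1


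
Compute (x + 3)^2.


Expand (x + 3)^2 by repeated multiplication:
= x^2 + 6x + 9


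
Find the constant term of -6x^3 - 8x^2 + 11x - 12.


Read off the constant term: -12


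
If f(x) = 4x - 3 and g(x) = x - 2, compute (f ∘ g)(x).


Substitute g(x) into f:
f(g(x)) = 4*(x - 2) + (-3)
Expand and combine: 4x - 11


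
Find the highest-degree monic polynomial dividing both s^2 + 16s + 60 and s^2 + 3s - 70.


Factor each:
  s^2 + 16s + 60 = (s + 10)(s + 6)
  s^2 + 3s - 70 = (s + 10)(s - 7)
Common monic factor: s + 10


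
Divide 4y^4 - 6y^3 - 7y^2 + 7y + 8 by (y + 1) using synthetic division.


Synthetic division with c = -1. Coefficients: 4, -6, -7, 7, 8
Bring down 4.
  4 * -1 = -4; -4 - 6 = -10
  -10 * -1 = 10; 10 - 7 = 3
  3 * -1 = -3; -3 + 7 = 4
  4 * -1 = -4; -4 + 8 = 4
Quotient: 4y^3 - 10y^2 + 3y + 4, Remainder: 4


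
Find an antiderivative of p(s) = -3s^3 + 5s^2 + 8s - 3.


Reverse power rule on each term:
  ∫ -3s^3 ds = -(3/4)s^4
  ∫ 5s^2 ds = (5/3)s^3
  ∫ 8s ds = 4s^2
  ∫ -3 ds = -3s
F(s) = -(3/4)s^4 + (5/3)s^3 + 4s^2 - 3s + C


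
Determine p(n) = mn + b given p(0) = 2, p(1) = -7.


p(n) = mn + b. Using p(0)=2, p(1)=-7:
m = (2 + 7)/(0 - 1) = 9/-1 = -9
b = 2 - m*(0) = 2 = 2
p(n) = -9n + 2


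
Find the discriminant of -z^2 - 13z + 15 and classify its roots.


D = b^2 - 4ac = (-13)^2 - 4(-1)(15) = 169 + 60 = 229
Since D > 0: two distinct irrational roots


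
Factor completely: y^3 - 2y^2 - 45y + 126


Try integer roots (divisors of 126). y=-7: p(-7)=0.
Divide out (y + 7): quotient is y^2 - 9y + 18.
Factor the quadratic: (y - 6)(y - 3)
Result: (y + 7)(y - 6)(y - 3)


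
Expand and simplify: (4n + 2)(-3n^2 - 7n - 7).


Distribute each term of the first polynomial:
  (4n)(-3n^2 - 7n - 7) = -12n^3 - 28n^2 - 28n
  (2)(-3n^2 - 7n - 7) = -6n^2 - 14n - 14
Sum: -12n^3 - 34n^2 - 42n - 14


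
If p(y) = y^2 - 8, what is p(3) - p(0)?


p(3) = 1
p(0) = -8
p(3) - p(0) = 1 + 8 = 9


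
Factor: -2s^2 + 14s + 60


Roots satisfy r1 + r2 = -b/a = 7 and r1*r2 = c/a = -30.
So r1 = -3, r2 = 10.
-2s^2 + 14s + 60 = -2(s - r1)(s - r2) = -2(s + 3)(s - 10)


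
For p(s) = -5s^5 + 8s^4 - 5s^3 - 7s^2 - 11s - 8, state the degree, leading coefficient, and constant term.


Highest power of s is 5, with coefficient -5. Constant term is -8.
Degree = 5, leading coefficient = -5, constant term = -8


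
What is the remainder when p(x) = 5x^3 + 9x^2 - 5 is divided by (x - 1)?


By the Remainder Theorem, the remainder equals p(1):
  5*(1)^3 = 5
  9*(1)^2 = 9
  0*(1)^1 = 0
  constant: -5
Sum: 5 + 9 + 0 - 5 = 9


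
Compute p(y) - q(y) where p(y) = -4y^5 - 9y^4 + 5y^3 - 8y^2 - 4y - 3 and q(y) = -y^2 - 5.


Distribute the minus sign:
  (-4y^5 - 9y^4 + 5y^3 - 8y^2 - 4y - 3)
- (-y^2 - 5)
Negate second polynomial: y^2 + 5
Add: -4y^5 - 9y^4 + 5y^3 - 7y^2 - 4y + 2


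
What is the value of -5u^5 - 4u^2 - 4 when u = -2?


Using direct substitution:
  -5 * (-2)^5 = 160
  0 * (-2)^4 = 0
  0 * (-2)^3 = 0
  -4 * (-2)^2 = -16
  0 * (-2)^1 = 0
  constant: -4
Sum = 160 + 0 + 0 - 16 + 0 - 4 = 140


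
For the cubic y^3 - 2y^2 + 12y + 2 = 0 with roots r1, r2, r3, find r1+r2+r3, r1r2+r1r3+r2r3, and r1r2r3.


Monic cubic y^3+by^2+cy+d=0: sum=-b, pairwise sum=c, product=-d.
b=-2, c=12, d=2
r1+r2+r3 = 2
r1r2+r1r3+r2r3 = 12
r1r2r3 = -2


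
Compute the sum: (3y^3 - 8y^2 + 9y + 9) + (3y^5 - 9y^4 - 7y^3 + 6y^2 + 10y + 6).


Align terms by degree and add:
  3y^3 - 8y^2 + 9y + 9
+ 3y^5 - 9y^4 - 7y^3 + 6y^2 + 10y + 6
= 3y^5 - 9y^4 - 4y^3 - 2y^2 + 19y + 15


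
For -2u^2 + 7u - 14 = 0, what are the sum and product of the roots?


For au^2+bu+c=0: sum = -b/a, product = c/a.
a=-2, b=7, c=-14
Sum = -(7)/-2 = 7/2
Product = (-14)/-2 = 7


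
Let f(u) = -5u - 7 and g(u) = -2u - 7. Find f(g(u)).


Substitute g(u) into f:
f(g(u)) = -5*(-2u - 7) + (-7)
Expand and combine: 10u + 28


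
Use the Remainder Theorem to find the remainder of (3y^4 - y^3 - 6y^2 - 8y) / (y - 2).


By the Remainder Theorem, the remainder equals p(2):
  3*(2)^4 = 48
  -1*(2)^3 = -8
  -6*(2)^2 = -24
  -8*(2)^1 = -16
  constant: 0
Sum: 48 - 8 - 24 - 16 + 0 = 0


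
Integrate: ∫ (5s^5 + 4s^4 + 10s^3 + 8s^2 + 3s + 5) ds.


Reverse power rule on each term:
  ∫ 5s^5 ds = (5/6)s^6
  ∫ 4s^4 ds = (4/5)s^5
  ∫ 10s^3 ds = (5/2)s^4
  ∫ 8s^2 ds = (8/3)s^3
  ∫ 3s ds = (3/2)s^2
  ∫ 5 ds = 5s
F(s) = (5/6)s^6 + (4/5)s^5 + (5/2)s^4 + (8/3)s^3 + (3/2)s^2 + 5s + C


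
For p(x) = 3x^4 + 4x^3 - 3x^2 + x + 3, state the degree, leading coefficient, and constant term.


Highest power of x is 4, with coefficient 3. Constant term is 3.
Degree = 4, leading coefficient = 3, constant term = 3


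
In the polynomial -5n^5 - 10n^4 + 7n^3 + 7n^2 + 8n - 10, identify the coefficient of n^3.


Read off the coefficient of n^3: 7


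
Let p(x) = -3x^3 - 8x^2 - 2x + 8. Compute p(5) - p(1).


p(5) = -577
p(1) = -5
p(5) - p(1) = -577 + 5 = -572


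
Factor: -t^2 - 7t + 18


Roots satisfy r1 + r2 = -b/a = -7 and r1*r2 = c/a = -18.
So r1 = 2, r2 = -9.
-t^2 - 7t + 18 = -(t - r1)(t - r2) = -(t - 2)(t + 9)


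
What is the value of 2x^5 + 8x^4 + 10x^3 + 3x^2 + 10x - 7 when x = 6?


Using direct substitution:
  2 * (6)^5 = 15552
  8 * (6)^4 = 10368
  10 * (6)^3 = 2160
  3 * (6)^2 = 108
  10 * (6)^1 = 60
  constant: -7
Sum = 15552 + 10368 + 2160 + 108 + 60 - 7 = 28241


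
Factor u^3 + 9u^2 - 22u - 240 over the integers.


Try integer roots (divisors of -240). u=-6: p(-6)=0.
Divide out (u + 6): quotient is u^2 + 3u - 40.
Factor the quadratic: (u + 8)(u - 5)
Result: (u + 6)(u + 8)(u - 5)


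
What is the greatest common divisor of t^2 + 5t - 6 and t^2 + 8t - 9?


Factor each:
  t^2 + 5t - 6 = (t - 1)(t + 6)
  t^2 + 8t - 9 = (t - 1)(t + 9)
Common monic factor: t - 1


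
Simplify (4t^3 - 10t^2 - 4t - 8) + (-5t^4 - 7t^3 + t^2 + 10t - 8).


Align terms by degree and add:
  4t^3 - 10t^2 - 4t - 8
  -5t^4 - 7t^3 + t^2 + 10t - 8
= -5t^4 - 3t^3 - 9t^2 + 6t - 16
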